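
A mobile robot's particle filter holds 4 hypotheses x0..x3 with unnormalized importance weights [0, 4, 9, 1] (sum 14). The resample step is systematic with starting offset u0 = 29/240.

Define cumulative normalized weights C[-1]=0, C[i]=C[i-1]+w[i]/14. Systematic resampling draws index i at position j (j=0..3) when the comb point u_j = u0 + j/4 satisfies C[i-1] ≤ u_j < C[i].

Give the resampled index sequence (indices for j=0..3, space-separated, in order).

1 2 2 2

C = [0, 2/7, 13/14, 1]
j=0: u_0=29/240 ∈ [0, 2/7) → index 1
j=1: u_1=89/240 ∈ [2/7, 13/14) → index 2
j=2: u_2=149/240 ∈ [2/7, 13/14) → index 2
j=3: u_3=209/240 ∈ [2/7, 13/14) → index 2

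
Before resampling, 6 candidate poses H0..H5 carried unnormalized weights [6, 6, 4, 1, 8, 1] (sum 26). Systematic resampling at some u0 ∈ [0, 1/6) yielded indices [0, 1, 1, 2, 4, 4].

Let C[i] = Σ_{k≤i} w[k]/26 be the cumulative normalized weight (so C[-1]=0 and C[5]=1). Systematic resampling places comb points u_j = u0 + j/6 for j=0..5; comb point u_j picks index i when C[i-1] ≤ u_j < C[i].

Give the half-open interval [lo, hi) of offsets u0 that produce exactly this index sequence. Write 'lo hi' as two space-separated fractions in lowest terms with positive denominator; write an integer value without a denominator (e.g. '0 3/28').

5/78 3/26

C = [3/13, 6/13, 8/13, 17/26, 25/26, 1]
j=0 picked index 0: u0 ∈ [0, 3/13)
j=1 picked index 1: u0 ∈ [5/78, 23/78)
j=2 picked index 1: u0 ∈ [-4/39, 5/39)
j=3 picked index 2: u0 ∈ [-1/26, 3/26)
j=4 picked index 4: u0 ∈ [-1/78, 23/78)
j=5 picked index 4: u0 ∈ [-7/39, 5/39)
intersection: [5/78, 3/26)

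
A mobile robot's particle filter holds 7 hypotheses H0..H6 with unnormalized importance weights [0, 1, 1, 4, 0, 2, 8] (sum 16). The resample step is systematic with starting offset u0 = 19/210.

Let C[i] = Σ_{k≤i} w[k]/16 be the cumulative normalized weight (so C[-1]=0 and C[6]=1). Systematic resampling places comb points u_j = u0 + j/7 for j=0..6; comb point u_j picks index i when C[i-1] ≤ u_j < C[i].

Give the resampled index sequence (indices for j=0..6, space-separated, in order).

C = [0, 1/16, 1/8, 3/8, 3/8, 1/2, 1]
j=0: u_0=19/210 ∈ [1/16, 1/8) → index 2
j=1: u_1=7/30 ∈ [1/8, 3/8) → index 3
j=2: u_2=79/210 ∈ [3/8, 1/2) → index 5
j=3: u_3=109/210 ∈ [1/2, 1) → index 6
j=4: u_4=139/210 ∈ [1/2, 1) → index 6
j=5: u_5=169/210 ∈ [1/2, 1) → index 6
j=6: u_6=199/210 ∈ [1/2, 1) → index 6

2 3 5 6 6 6 6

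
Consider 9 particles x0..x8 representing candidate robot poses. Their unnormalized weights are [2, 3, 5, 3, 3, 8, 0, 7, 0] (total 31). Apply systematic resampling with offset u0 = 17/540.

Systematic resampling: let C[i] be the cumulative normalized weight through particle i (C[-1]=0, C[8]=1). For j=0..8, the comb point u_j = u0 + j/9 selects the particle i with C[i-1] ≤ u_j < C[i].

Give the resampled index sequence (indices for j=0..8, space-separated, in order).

C = [2/31, 5/31, 10/31, 13/31, 16/31, 24/31, 24/31, 1, 1]
j=0: u_0=17/540 ∈ [0, 2/31) → index 0
j=1: u_1=77/540 ∈ [2/31, 5/31) → index 1
j=2: u_2=137/540 ∈ [5/31, 10/31) → index 2
j=3: u_3=197/540 ∈ [10/31, 13/31) → index 3
j=4: u_4=257/540 ∈ [13/31, 16/31) → index 4
j=5: u_5=317/540 ∈ [16/31, 24/31) → index 5
j=6: u_6=377/540 ∈ [16/31, 24/31) → index 5
j=7: u_7=437/540 ∈ [24/31, 1) → index 7
j=8: u_8=497/540 ∈ [24/31, 1) → index 7

0 1 2 3 4 5 5 7 7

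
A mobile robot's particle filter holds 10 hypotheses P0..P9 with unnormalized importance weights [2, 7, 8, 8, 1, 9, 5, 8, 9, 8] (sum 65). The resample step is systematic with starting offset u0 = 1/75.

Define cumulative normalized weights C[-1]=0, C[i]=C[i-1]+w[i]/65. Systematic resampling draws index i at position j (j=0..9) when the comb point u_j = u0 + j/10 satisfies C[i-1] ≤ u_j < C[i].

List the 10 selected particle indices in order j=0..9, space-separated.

C = [2/65, 9/65, 17/65, 5/13, 2/5, 7/13, 8/13, 48/65, 57/65, 1]
j=0: u_0=1/75 ∈ [0, 2/65) → index 0
j=1: u_1=17/150 ∈ [2/65, 9/65) → index 1
j=2: u_2=16/75 ∈ [9/65, 17/65) → index 2
j=3: u_3=47/150 ∈ [17/65, 5/13) → index 3
j=4: u_4=31/75 ∈ [2/5, 7/13) → index 5
j=5: u_5=77/150 ∈ [2/5, 7/13) → index 5
j=6: u_6=46/75 ∈ [7/13, 8/13) → index 6
j=7: u_7=107/150 ∈ [8/13, 48/65) → index 7
j=8: u_8=61/75 ∈ [48/65, 57/65) → index 8
j=9: u_9=137/150 ∈ [57/65, 1) → index 9

0 1 2 3 5 5 6 7 8 9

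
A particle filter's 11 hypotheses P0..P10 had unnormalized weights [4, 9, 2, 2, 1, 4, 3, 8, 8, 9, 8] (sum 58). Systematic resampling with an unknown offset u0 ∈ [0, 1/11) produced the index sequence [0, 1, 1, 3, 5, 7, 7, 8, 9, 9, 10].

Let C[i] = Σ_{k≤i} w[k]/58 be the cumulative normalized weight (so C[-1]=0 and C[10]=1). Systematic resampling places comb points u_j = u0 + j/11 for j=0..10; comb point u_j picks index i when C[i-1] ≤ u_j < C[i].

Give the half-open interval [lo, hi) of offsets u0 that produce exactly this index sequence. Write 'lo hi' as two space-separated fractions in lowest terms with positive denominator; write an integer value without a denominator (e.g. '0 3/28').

C = [2/29, 13/58, 15/58, 17/58, 9/29, 11/29, 25/58, 33/58, 41/58, 25/29, 1]
j=0 picked index 0: u0 ∈ [0, 2/29)
j=1 picked index 1: u0 ∈ [-7/319, 85/638)
j=2 picked index 1: u0 ∈ [-36/319, 27/638)
j=3 picked index 3: u0 ∈ [-9/638, 13/638)
j=4 picked index 5: u0 ∈ [-17/319, 5/319)
j=5 picked index 7: u0 ∈ [-15/638, 73/638)
j=6 picked index 7: u0 ∈ [-73/638, 15/638)
j=7 picked index 8: u0 ∈ [-43/638, 45/638)
j=8 picked index 9: u0 ∈ [-13/638, 43/319)
j=9 picked index 9: u0 ∈ [-71/638, 14/319)
j=10 picked index 10: u0 ∈ [-15/319, 1/11)
intersection: [0, 5/319)

0 5/319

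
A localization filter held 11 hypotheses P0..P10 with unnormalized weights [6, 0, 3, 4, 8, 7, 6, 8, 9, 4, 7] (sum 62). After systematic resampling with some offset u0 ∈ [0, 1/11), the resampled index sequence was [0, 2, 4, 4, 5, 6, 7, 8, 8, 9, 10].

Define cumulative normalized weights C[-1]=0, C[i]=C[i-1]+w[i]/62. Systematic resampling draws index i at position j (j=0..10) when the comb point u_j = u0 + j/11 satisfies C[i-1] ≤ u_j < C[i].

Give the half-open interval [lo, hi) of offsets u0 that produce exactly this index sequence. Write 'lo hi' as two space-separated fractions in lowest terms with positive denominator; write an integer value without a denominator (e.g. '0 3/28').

14/341 37/682

C = [3/31, 3/31, 9/62, 13/62, 21/62, 14/31, 17/31, 21/31, 51/62, 55/62, 1]
j=0 picked index 0: u0 ∈ [0, 3/31)
j=1 picked index 2: u0 ∈ [2/341, 37/682)
j=2 picked index 4: u0 ∈ [19/682, 107/682)
j=3 picked index 4: u0 ∈ [-43/682, 45/682)
j=4 picked index 5: u0 ∈ [-17/682, 30/341)
j=5 picked index 6: u0 ∈ [-1/341, 32/341)
j=6 picked index 7: u0 ∈ [1/341, 45/341)
j=7 picked index 8: u0 ∈ [14/341, 127/682)
j=8 picked index 8: u0 ∈ [-17/341, 65/682)
j=9 picked index 9: u0 ∈ [3/682, 47/682)
j=10 picked index 10: u0 ∈ [-15/682, 1/11)
intersection: [14/341, 37/682)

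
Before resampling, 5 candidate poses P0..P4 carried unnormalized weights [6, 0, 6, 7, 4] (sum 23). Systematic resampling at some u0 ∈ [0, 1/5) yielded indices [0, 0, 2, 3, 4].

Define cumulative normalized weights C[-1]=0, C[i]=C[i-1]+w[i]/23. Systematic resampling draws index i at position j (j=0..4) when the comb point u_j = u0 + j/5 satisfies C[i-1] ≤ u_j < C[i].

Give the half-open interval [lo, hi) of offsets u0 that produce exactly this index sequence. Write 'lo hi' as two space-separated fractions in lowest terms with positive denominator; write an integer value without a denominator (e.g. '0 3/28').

C = [6/23, 6/23, 12/23, 19/23, 1]
j=0 picked index 0: u0 ∈ [0, 6/23)
j=1 picked index 0: u0 ∈ [-1/5, 7/115)
j=2 picked index 2: u0 ∈ [-16/115, 14/115)
j=3 picked index 3: u0 ∈ [-9/115, 26/115)
j=4 picked index 4: u0 ∈ [3/115, 1/5)
intersection: [3/115, 7/115)

3/115 7/115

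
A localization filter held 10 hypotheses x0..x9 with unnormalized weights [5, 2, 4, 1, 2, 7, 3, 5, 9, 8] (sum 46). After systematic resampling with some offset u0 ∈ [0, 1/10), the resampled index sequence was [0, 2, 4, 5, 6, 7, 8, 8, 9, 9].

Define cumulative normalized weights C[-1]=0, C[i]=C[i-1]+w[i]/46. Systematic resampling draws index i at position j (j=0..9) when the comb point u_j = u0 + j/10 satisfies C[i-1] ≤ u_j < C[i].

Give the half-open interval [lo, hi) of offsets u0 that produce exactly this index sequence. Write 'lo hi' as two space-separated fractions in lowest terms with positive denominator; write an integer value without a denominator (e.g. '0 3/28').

C = [5/46, 7/46, 11/46, 6/23, 7/23, 21/46, 12/23, 29/46, 19/23, 1]
j=0 picked index 0: u0 ∈ [0, 5/46)
j=1 picked index 2: u0 ∈ [6/115, 16/115)
j=2 picked index 4: u0 ∈ [7/115, 12/115)
j=3 picked index 5: u0 ∈ [1/230, 18/115)
j=4 picked index 6: u0 ∈ [13/230, 14/115)
j=5 picked index 7: u0 ∈ [1/46, 3/23)
j=6 picked index 8: u0 ∈ [7/230, 26/115)
j=7 picked index 8: u0 ∈ [-8/115, 29/230)
j=8 picked index 9: u0 ∈ [3/115, 1/5)
j=9 picked index 9: u0 ∈ [-17/230, 1/10)
intersection: [7/115, 1/10)

7/115 1/10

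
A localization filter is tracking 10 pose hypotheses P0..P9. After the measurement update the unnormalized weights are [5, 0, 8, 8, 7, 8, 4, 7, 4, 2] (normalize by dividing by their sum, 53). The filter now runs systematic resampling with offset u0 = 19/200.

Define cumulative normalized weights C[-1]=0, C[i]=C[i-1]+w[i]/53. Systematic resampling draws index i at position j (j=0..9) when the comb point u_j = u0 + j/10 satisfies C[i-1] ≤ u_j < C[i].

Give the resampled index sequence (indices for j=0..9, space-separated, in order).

2 2 3 3 4 5 6 7 8 9

C = [5/53, 5/53, 13/53, 21/53, 28/53, 36/53, 40/53, 47/53, 51/53, 1]
j=0: u_0=19/200 ∈ [5/53, 13/53) → index 2
j=1: u_1=39/200 ∈ [5/53, 13/53) → index 2
j=2: u_2=59/200 ∈ [13/53, 21/53) → index 3
j=3: u_3=79/200 ∈ [13/53, 21/53) → index 3
j=4: u_4=99/200 ∈ [21/53, 28/53) → index 4
j=5: u_5=119/200 ∈ [28/53, 36/53) → index 5
j=6: u_6=139/200 ∈ [36/53, 40/53) → index 6
j=7: u_7=159/200 ∈ [40/53, 47/53) → index 7
j=8: u_8=179/200 ∈ [47/53, 51/53) → index 8
j=9: u_9=199/200 ∈ [51/53, 1) → index 9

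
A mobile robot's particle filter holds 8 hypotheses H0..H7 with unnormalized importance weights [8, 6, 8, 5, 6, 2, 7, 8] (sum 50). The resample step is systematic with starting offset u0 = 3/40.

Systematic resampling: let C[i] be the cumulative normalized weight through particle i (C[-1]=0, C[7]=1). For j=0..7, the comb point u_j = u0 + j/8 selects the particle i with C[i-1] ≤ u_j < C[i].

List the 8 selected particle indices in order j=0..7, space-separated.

0 1 2 3 4 6 6 7

C = [4/25, 7/25, 11/25, 27/50, 33/50, 7/10, 21/25, 1]
j=0: u_0=3/40 ∈ [0, 4/25) → index 0
j=1: u_1=1/5 ∈ [4/25, 7/25) → index 1
j=2: u_2=13/40 ∈ [7/25, 11/25) → index 2
j=3: u_3=9/20 ∈ [11/25, 27/50) → index 3
j=4: u_4=23/40 ∈ [27/50, 33/50) → index 4
j=5: u_5=7/10 ∈ [7/10, 21/25) → index 6
j=6: u_6=33/40 ∈ [7/10, 21/25) → index 6
j=7: u_7=19/20 ∈ [21/25, 1) → index 7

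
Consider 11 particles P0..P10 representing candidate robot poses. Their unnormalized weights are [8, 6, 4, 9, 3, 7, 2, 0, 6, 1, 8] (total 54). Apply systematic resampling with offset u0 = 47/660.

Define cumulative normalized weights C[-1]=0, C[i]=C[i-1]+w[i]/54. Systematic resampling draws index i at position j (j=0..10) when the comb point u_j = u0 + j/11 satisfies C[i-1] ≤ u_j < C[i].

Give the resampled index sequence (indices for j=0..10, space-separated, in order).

0 1 1 3 3 4 5 6 8 10 10

C = [4/27, 7/27, 1/3, 1/2, 5/9, 37/54, 13/18, 13/18, 5/6, 23/27, 1]
j=0: u_0=47/660 ∈ [0, 4/27) → index 0
j=1: u_1=107/660 ∈ [4/27, 7/27) → index 1
j=2: u_2=167/660 ∈ [4/27, 7/27) → index 1
j=3: u_3=227/660 ∈ [1/3, 1/2) → index 3
j=4: u_4=287/660 ∈ [1/3, 1/2) → index 3
j=5: u_5=347/660 ∈ [1/2, 5/9) → index 4
j=6: u_6=37/60 ∈ [5/9, 37/54) → index 5
j=7: u_7=467/660 ∈ [37/54, 13/18) → index 6
j=8: u_8=527/660 ∈ [13/18, 5/6) → index 8
j=9: u_9=587/660 ∈ [23/27, 1) → index 10
j=10: u_10=647/660 ∈ [23/27, 1) → index 10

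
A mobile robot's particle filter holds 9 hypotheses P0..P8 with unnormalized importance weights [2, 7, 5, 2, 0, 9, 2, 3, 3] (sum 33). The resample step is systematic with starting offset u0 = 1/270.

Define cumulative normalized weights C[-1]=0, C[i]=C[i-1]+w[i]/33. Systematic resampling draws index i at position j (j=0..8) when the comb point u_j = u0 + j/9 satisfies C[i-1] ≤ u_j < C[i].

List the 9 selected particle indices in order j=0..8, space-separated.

C = [2/33, 3/11, 14/33, 16/33, 16/33, 25/33, 9/11, 10/11, 1]
j=0: u_0=1/270 ∈ [0, 2/33) → index 0
j=1: u_1=31/270 ∈ [2/33, 3/11) → index 1
j=2: u_2=61/270 ∈ [2/33, 3/11) → index 1
j=3: u_3=91/270 ∈ [3/11, 14/33) → index 2
j=4: u_4=121/270 ∈ [14/33, 16/33) → index 3
j=5: u_5=151/270 ∈ [16/33, 25/33) → index 5
j=6: u_6=181/270 ∈ [16/33, 25/33) → index 5
j=7: u_7=211/270 ∈ [25/33, 9/11) → index 6
j=8: u_8=241/270 ∈ [9/11, 10/11) → index 7

0 1 1 2 3 5 5 6 7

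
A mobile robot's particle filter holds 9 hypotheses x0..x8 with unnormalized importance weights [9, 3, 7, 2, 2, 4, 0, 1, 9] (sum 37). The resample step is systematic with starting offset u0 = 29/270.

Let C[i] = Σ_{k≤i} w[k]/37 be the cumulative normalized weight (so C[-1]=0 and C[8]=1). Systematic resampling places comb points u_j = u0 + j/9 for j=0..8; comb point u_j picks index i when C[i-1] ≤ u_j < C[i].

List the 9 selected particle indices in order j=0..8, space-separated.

0 0 2 2 3 5 8 8 8

C = [9/37, 12/37, 19/37, 21/37, 23/37, 27/37, 27/37, 28/37, 1]
j=0: u_0=29/270 ∈ [0, 9/37) → index 0
j=1: u_1=59/270 ∈ [0, 9/37) → index 0
j=2: u_2=89/270 ∈ [12/37, 19/37) → index 2
j=3: u_3=119/270 ∈ [12/37, 19/37) → index 2
j=4: u_4=149/270 ∈ [19/37, 21/37) → index 3
j=5: u_5=179/270 ∈ [23/37, 27/37) → index 5
j=6: u_6=209/270 ∈ [28/37, 1) → index 8
j=7: u_7=239/270 ∈ [28/37, 1) → index 8
j=8: u_8=269/270 ∈ [28/37, 1) → index 8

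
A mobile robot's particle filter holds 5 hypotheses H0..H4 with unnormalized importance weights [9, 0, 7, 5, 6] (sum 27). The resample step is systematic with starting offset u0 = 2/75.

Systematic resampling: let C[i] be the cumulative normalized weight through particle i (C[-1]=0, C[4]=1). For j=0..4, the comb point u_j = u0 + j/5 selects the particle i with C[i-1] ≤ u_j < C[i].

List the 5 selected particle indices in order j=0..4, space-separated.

C = [1/3, 1/3, 16/27, 7/9, 1]
j=0: u_0=2/75 ∈ [0, 1/3) → index 0
j=1: u_1=17/75 ∈ [0, 1/3) → index 0
j=2: u_2=32/75 ∈ [1/3, 16/27) → index 2
j=3: u_3=47/75 ∈ [16/27, 7/9) → index 3
j=4: u_4=62/75 ∈ [7/9, 1) → index 4

0 0 2 3 4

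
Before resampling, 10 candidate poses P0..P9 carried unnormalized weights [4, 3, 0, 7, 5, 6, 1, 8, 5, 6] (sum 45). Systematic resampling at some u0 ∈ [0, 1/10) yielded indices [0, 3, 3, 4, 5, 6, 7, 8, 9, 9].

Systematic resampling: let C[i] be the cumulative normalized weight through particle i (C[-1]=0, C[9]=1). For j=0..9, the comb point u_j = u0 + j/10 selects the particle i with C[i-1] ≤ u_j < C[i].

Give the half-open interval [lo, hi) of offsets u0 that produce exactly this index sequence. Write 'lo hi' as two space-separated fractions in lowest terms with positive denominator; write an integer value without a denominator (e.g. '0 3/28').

C = [4/45, 7/45, 7/45, 14/45, 19/45, 5/9, 26/45, 34/45, 13/15, 1]
j=0 picked index 0: u0 ∈ [0, 4/45)
j=1 picked index 3: u0 ∈ [1/18, 19/90)
j=2 picked index 3: u0 ∈ [-2/45, 1/9)
j=3 picked index 4: u0 ∈ [1/90, 11/90)
j=4 picked index 5: u0 ∈ [1/45, 7/45)
j=5 picked index 6: u0 ∈ [1/18, 7/90)
j=6 picked index 7: u0 ∈ [-1/45, 7/45)
j=7 picked index 8: u0 ∈ [1/18, 1/6)
j=8 picked index 9: u0 ∈ [1/15, 1/5)
j=9 picked index 9: u0 ∈ [-1/30, 1/10)
intersection: [1/15, 7/90)

1/15 7/90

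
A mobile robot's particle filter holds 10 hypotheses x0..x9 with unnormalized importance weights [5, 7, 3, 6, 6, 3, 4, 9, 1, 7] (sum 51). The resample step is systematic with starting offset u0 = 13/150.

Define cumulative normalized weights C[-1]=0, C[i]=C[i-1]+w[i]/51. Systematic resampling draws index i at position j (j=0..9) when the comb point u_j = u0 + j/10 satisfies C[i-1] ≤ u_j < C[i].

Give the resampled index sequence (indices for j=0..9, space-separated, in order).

C = [5/51, 4/17, 5/17, 7/17, 9/17, 10/17, 2/3, 43/51, 44/51, 1]
j=0: u_0=13/150 ∈ [0, 5/51) → index 0
j=1: u_1=14/75 ∈ [5/51, 4/17) → index 1
j=2: u_2=43/150 ∈ [4/17, 5/17) → index 2
j=3: u_3=29/75 ∈ [5/17, 7/17) → index 3
j=4: u_4=73/150 ∈ [7/17, 9/17) → index 4
j=5: u_5=44/75 ∈ [9/17, 10/17) → index 5
j=6: u_6=103/150 ∈ [2/3, 43/51) → index 7
j=7: u_7=59/75 ∈ [2/3, 43/51) → index 7
j=8: u_8=133/150 ∈ [44/51, 1) → index 9
j=9: u_9=74/75 ∈ [44/51, 1) → index 9

0 1 2 3 4 5 7 7 9 9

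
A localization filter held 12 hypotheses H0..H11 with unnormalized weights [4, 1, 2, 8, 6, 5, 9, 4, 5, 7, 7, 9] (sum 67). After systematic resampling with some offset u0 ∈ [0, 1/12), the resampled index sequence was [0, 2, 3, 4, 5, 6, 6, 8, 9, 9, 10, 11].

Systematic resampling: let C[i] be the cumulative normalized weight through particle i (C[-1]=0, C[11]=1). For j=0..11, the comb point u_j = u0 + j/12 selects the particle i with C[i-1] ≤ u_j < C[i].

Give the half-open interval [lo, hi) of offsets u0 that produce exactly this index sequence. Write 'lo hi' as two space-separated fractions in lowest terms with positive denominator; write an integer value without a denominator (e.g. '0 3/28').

0 3/268

C = [4/67, 5/67, 7/67, 15/67, 21/67, 26/67, 35/67, 39/67, 44/67, 51/67, 58/67, 1]
j=0 picked index 0: u0 ∈ [0, 4/67)
j=1 picked index 2: u0 ∈ [-7/804, 17/804)
j=2 picked index 3: u0 ∈ [-25/402, 23/402)
j=3 picked index 4: u0 ∈ [-7/268, 17/268)
j=4 picked index 5: u0 ∈ [-4/201, 11/201)
j=5 picked index 6: u0 ∈ [-23/804, 85/804)
j=6 picked index 6: u0 ∈ [-15/134, 3/134)
j=7 picked index 8: u0 ∈ [-1/804, 59/804)
j=8 picked index 9: u0 ∈ [-2/201, 19/201)
j=9 picked index 9: u0 ∈ [-25/268, 3/268)
j=10 picked index 10: u0 ∈ [-29/402, 13/402)
j=11 picked index 11: u0 ∈ [-41/804, 1/12)
intersection: [0, 3/268)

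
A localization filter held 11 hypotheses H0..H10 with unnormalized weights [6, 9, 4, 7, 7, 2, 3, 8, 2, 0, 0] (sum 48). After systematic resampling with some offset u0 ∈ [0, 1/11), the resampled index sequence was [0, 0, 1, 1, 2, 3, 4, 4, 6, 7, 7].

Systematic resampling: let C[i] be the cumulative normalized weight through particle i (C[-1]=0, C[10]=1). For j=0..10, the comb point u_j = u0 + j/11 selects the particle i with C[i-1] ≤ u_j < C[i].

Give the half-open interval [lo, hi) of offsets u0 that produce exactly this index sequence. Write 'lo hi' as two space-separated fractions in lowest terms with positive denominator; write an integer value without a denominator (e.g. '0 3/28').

1/528 17/528

C = [1/8, 5/16, 19/48, 13/24, 11/16, 35/48, 19/24, 23/24, 1, 1, 1]
j=0 picked index 0: u0 ∈ [0, 1/8)
j=1 picked index 0: u0 ∈ [-1/11, 3/88)
j=2 picked index 1: u0 ∈ [-5/88, 23/176)
j=3 picked index 1: u0 ∈ [-13/88, 7/176)
j=4 picked index 2: u0 ∈ [-9/176, 17/528)
j=5 picked index 3: u0 ∈ [-31/528, 23/264)
j=6 picked index 4: u0 ∈ [-1/264, 25/176)
j=7 picked index 4: u0 ∈ [-25/264, 9/176)
j=8 picked index 6: u0 ∈ [1/528, 17/264)
j=9 picked index 7: u0 ∈ [-7/264, 37/264)
j=10 picked index 7: u0 ∈ [-31/264, 13/264)
intersection: [1/528, 17/528)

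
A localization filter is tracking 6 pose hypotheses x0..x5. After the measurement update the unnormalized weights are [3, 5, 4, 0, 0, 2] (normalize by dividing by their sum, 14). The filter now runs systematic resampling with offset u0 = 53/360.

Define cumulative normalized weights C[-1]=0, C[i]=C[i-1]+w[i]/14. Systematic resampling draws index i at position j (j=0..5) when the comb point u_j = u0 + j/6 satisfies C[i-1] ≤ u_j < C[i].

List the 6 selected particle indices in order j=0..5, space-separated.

0 1 1 2 2 5

C = [3/14, 4/7, 6/7, 6/7, 6/7, 1]
j=0: u_0=53/360 ∈ [0, 3/14) → index 0
j=1: u_1=113/360 ∈ [3/14, 4/7) → index 1
j=2: u_2=173/360 ∈ [3/14, 4/7) → index 1
j=3: u_3=233/360 ∈ [4/7, 6/7) → index 2
j=4: u_4=293/360 ∈ [4/7, 6/7) → index 2
j=5: u_5=353/360 ∈ [6/7, 1) → index 5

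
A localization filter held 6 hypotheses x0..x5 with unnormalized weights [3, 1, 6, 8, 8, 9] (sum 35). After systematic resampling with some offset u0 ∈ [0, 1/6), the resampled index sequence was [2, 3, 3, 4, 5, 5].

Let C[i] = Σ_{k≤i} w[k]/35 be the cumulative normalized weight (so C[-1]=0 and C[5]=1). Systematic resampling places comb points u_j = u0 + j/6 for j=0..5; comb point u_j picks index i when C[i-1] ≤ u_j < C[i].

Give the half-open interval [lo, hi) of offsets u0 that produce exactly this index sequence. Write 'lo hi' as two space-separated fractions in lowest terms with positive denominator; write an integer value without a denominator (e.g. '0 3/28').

5/42 1/6

C = [3/35, 4/35, 2/7, 18/35, 26/35, 1]
j=0 picked index 2: u0 ∈ [4/35, 2/7)
j=1 picked index 3: u0 ∈ [5/42, 73/210)
j=2 picked index 3: u0 ∈ [-1/21, 19/105)
j=3 picked index 4: u0 ∈ [1/70, 17/70)
j=4 picked index 5: u0 ∈ [8/105, 1/3)
j=5 picked index 5: u0 ∈ [-19/210, 1/6)
intersection: [5/42, 1/6)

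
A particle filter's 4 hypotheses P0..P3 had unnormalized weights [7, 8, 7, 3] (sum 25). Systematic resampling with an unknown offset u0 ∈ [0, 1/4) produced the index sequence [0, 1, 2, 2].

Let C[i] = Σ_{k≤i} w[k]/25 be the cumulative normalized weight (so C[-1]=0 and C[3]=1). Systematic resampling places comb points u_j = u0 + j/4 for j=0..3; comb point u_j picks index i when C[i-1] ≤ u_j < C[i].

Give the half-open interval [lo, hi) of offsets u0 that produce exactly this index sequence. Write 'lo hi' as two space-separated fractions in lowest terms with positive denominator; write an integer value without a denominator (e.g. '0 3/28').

C = [7/25, 3/5, 22/25, 1]
j=0 picked index 0: u0 ∈ [0, 7/25)
j=1 picked index 1: u0 ∈ [3/100, 7/20)
j=2 picked index 2: u0 ∈ [1/10, 19/50)
j=3 picked index 2: u0 ∈ [-3/20, 13/100)
intersection: [1/10, 13/100)

1/10 13/100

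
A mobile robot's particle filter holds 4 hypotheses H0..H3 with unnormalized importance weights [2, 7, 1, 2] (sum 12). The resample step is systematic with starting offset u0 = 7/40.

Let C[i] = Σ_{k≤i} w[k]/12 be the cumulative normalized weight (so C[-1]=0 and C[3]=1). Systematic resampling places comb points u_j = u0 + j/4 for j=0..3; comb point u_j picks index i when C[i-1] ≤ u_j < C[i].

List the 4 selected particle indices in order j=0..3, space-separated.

C = [1/6, 3/4, 5/6, 1]
j=0: u_0=7/40 ∈ [1/6, 3/4) → index 1
j=1: u_1=17/40 ∈ [1/6, 3/4) → index 1
j=2: u_2=27/40 ∈ [1/6, 3/4) → index 1
j=3: u_3=37/40 ∈ [5/6, 1) → index 3

1 1 1 3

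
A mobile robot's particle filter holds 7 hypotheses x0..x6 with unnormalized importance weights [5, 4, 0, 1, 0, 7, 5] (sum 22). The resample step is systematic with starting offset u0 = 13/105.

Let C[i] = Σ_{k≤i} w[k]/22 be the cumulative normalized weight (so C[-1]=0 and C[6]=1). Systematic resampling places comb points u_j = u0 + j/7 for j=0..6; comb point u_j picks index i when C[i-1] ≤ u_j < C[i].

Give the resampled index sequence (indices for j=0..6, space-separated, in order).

0 1 3 5 5 6 6

C = [5/22, 9/22, 9/22, 5/11, 5/11, 17/22, 1]
j=0: u_0=13/105 ∈ [0, 5/22) → index 0
j=1: u_1=4/15 ∈ [5/22, 9/22) → index 1
j=2: u_2=43/105 ∈ [9/22, 5/11) → index 3
j=3: u_3=58/105 ∈ [5/11, 17/22) → index 5
j=4: u_4=73/105 ∈ [5/11, 17/22) → index 5
j=5: u_5=88/105 ∈ [17/22, 1) → index 6
j=6: u_6=103/105 ∈ [17/22, 1) → index 6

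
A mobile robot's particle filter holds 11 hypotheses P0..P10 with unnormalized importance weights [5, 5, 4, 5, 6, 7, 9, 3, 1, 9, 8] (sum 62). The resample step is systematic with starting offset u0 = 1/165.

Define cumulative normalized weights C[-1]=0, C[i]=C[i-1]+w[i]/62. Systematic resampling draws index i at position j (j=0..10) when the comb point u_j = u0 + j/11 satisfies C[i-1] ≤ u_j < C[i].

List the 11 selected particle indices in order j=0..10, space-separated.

0 1 2 3 4 5 6 6 9 9 10

C = [5/62, 5/31, 7/31, 19/62, 25/62, 16/31, 41/62, 22/31, 45/62, 27/31, 1]
j=0: u_0=1/165 ∈ [0, 5/62) → index 0
j=1: u_1=16/165 ∈ [5/62, 5/31) → index 1
j=2: u_2=31/165 ∈ [5/31, 7/31) → index 2
j=3: u_3=46/165 ∈ [7/31, 19/62) → index 3
j=4: u_4=61/165 ∈ [19/62, 25/62) → index 4
j=5: u_5=76/165 ∈ [25/62, 16/31) → index 5
j=6: u_6=91/165 ∈ [16/31, 41/62) → index 6
j=7: u_7=106/165 ∈ [16/31, 41/62) → index 6
j=8: u_8=11/15 ∈ [45/62, 27/31) → index 9
j=9: u_9=136/165 ∈ [45/62, 27/31) → index 9
j=10: u_10=151/165 ∈ [27/31, 1) → index 10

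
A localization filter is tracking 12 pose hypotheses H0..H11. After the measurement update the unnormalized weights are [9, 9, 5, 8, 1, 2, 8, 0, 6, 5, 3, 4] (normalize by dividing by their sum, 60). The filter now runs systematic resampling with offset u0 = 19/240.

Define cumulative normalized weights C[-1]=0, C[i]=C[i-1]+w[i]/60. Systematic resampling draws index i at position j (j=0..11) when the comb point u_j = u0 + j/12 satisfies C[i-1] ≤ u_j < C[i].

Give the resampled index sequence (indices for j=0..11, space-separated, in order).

C = [3/20, 3/10, 23/60, 31/60, 8/15, 17/30, 7/10, 7/10, 4/5, 53/60, 14/15, 1]
j=0: u_0=19/240 ∈ [0, 3/20) → index 0
j=1: u_1=13/80 ∈ [3/20, 3/10) → index 1
j=2: u_2=59/240 ∈ [3/20, 3/10) → index 1
j=3: u_3=79/240 ∈ [3/10, 23/60) → index 2
j=4: u_4=33/80 ∈ [23/60, 31/60) → index 3
j=5: u_5=119/240 ∈ [23/60, 31/60) → index 3
j=6: u_6=139/240 ∈ [17/30, 7/10) → index 6
j=7: u_7=53/80 ∈ [17/30, 7/10) → index 6
j=8: u_8=179/240 ∈ [7/10, 4/5) → index 8
j=9: u_9=199/240 ∈ [4/5, 53/60) → index 9
j=10: u_10=73/80 ∈ [53/60, 14/15) → index 10
j=11: u_11=239/240 ∈ [14/15, 1) → index 11

0 1 1 2 3 3 6 6 8 9 10 11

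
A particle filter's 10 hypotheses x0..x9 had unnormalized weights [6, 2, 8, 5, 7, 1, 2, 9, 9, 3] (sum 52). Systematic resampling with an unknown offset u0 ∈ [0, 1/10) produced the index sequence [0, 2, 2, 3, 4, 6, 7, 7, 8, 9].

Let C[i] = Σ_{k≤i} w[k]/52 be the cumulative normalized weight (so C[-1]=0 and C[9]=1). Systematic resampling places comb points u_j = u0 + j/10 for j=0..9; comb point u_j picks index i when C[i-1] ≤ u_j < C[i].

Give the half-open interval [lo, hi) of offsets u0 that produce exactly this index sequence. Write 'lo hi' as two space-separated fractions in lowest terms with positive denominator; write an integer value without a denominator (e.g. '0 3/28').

3/52 9/130

C = [3/26, 2/13, 4/13, 21/52, 7/13, 29/52, 31/52, 10/13, 49/52, 1]
j=0 picked index 0: u0 ∈ [0, 3/26)
j=1 picked index 2: u0 ∈ [7/130, 27/130)
j=2 picked index 2: u0 ∈ [-3/65, 7/65)
j=3 picked index 3: u0 ∈ [1/130, 27/260)
j=4 picked index 4: u0 ∈ [1/260, 9/65)
j=5 picked index 6: u0 ∈ [3/52, 5/52)
j=6 picked index 7: u0 ∈ [-1/260, 11/65)
j=7 picked index 7: u0 ∈ [-27/260, 9/130)
j=8 picked index 8: u0 ∈ [-2/65, 37/260)
j=9 picked index 9: u0 ∈ [11/260, 1/10)
intersection: [3/52, 9/130)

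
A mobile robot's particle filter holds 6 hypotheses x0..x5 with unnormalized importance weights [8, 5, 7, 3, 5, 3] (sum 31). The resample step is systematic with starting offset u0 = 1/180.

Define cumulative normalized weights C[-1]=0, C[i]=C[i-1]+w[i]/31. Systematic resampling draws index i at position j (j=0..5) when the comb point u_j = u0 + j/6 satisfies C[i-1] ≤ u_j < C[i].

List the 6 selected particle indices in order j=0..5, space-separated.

0 0 1 2 3 4

C = [8/31, 13/31, 20/31, 23/31, 28/31, 1]
j=0: u_0=1/180 ∈ [0, 8/31) → index 0
j=1: u_1=31/180 ∈ [0, 8/31) → index 0
j=2: u_2=61/180 ∈ [8/31, 13/31) → index 1
j=3: u_3=91/180 ∈ [13/31, 20/31) → index 2
j=4: u_4=121/180 ∈ [20/31, 23/31) → index 3
j=5: u_5=151/180 ∈ [23/31, 28/31) → index 4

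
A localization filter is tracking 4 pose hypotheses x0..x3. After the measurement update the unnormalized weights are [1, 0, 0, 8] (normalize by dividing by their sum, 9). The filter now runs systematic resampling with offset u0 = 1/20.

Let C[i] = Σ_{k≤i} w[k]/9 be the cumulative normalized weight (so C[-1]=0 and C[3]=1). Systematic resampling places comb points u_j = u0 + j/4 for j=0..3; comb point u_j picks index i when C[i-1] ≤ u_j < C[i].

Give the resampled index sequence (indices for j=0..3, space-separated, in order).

0 3 3 3

C = [1/9, 1/9, 1/9, 1]
j=0: u_0=1/20 ∈ [0, 1/9) → index 0
j=1: u_1=3/10 ∈ [1/9, 1) → index 3
j=2: u_2=11/20 ∈ [1/9, 1) → index 3
j=3: u_3=4/5 ∈ [1/9, 1) → index 3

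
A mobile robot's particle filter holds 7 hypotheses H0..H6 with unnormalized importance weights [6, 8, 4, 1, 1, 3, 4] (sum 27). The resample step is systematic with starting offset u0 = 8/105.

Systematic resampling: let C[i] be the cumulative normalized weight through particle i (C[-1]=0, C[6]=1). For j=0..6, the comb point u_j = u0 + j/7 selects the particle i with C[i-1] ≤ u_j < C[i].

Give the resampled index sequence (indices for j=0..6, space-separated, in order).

C = [2/9, 14/27, 2/3, 19/27, 20/27, 23/27, 1]
j=0: u_0=8/105 ∈ [0, 2/9) → index 0
j=1: u_1=23/105 ∈ [0, 2/9) → index 0
j=2: u_2=38/105 ∈ [2/9, 14/27) → index 1
j=3: u_3=53/105 ∈ [2/9, 14/27) → index 1
j=4: u_4=68/105 ∈ [14/27, 2/3) → index 2
j=5: u_5=83/105 ∈ [20/27, 23/27) → index 5
j=6: u_6=14/15 ∈ [23/27, 1) → index 6

0 0 1 1 2 5 6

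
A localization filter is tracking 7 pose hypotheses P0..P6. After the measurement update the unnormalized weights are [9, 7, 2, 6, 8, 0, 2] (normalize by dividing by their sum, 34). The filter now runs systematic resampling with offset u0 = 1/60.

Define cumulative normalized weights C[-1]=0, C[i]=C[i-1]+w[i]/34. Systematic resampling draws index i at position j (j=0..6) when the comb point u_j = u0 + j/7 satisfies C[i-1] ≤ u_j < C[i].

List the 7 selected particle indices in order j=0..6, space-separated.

C = [9/34, 8/17, 9/17, 12/17, 16/17, 16/17, 1]
j=0: u_0=1/60 ∈ [0, 9/34) → index 0
j=1: u_1=67/420 ∈ [0, 9/34) → index 0
j=2: u_2=127/420 ∈ [9/34, 8/17) → index 1
j=3: u_3=187/420 ∈ [9/34, 8/17) → index 1
j=4: u_4=247/420 ∈ [9/17, 12/17) → index 3
j=5: u_5=307/420 ∈ [12/17, 16/17) → index 4
j=6: u_6=367/420 ∈ [12/17, 16/17) → index 4

0 0 1 1 3 4 4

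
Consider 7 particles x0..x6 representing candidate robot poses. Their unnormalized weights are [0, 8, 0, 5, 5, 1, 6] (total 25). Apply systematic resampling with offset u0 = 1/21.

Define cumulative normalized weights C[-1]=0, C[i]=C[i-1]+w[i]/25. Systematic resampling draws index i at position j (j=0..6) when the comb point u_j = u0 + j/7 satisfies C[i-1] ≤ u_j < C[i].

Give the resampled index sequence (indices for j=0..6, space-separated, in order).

1 1 3 3 4 6 6

C = [0, 8/25, 8/25, 13/25, 18/25, 19/25, 1]
j=0: u_0=1/21 ∈ [0, 8/25) → index 1
j=1: u_1=4/21 ∈ [0, 8/25) → index 1
j=2: u_2=1/3 ∈ [8/25, 13/25) → index 3
j=3: u_3=10/21 ∈ [8/25, 13/25) → index 3
j=4: u_4=13/21 ∈ [13/25, 18/25) → index 4
j=5: u_5=16/21 ∈ [19/25, 1) → index 6
j=6: u_6=19/21 ∈ [19/25, 1) → index 6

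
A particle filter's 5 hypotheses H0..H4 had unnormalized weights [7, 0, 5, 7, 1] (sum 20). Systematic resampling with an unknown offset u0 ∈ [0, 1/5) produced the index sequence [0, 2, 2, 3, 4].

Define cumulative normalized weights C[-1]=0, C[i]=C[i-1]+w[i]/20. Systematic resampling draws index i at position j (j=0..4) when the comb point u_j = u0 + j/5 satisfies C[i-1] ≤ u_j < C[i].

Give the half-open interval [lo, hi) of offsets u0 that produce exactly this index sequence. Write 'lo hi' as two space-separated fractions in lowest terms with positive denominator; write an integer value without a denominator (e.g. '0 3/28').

C = [7/20, 7/20, 3/5, 19/20, 1]
j=0 picked index 0: u0 ∈ [0, 7/20)
j=1 picked index 2: u0 ∈ [3/20, 2/5)
j=2 picked index 2: u0 ∈ [-1/20, 1/5)
j=3 picked index 3: u0 ∈ [0, 7/20)
j=4 picked index 4: u0 ∈ [3/20, 1/5)
intersection: [3/20, 1/5)

3/20 1/5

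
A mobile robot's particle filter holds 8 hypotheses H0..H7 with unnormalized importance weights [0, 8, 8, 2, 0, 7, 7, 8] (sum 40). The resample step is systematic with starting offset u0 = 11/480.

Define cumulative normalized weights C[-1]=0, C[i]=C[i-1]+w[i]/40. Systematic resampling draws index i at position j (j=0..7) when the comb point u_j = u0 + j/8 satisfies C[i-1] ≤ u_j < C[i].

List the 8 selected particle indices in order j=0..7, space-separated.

1 1 2 2 5 6 6 7

C = [0, 1/5, 2/5, 9/20, 9/20, 5/8, 4/5, 1]
j=0: u_0=11/480 ∈ [0, 1/5) → index 1
j=1: u_1=71/480 ∈ [0, 1/5) → index 1
j=2: u_2=131/480 ∈ [1/5, 2/5) → index 2
j=3: u_3=191/480 ∈ [1/5, 2/5) → index 2
j=4: u_4=251/480 ∈ [9/20, 5/8) → index 5
j=5: u_5=311/480 ∈ [5/8, 4/5) → index 6
j=6: u_6=371/480 ∈ [5/8, 4/5) → index 6
j=7: u_7=431/480 ∈ [4/5, 1) → index 7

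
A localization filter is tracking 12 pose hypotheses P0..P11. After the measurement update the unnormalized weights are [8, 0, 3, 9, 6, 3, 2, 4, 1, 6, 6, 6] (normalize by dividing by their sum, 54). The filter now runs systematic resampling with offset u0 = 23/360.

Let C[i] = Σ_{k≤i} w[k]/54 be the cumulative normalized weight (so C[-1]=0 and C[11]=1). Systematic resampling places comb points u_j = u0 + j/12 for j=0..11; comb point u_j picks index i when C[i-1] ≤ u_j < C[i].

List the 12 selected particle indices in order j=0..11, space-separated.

C = [4/27, 4/27, 11/54, 10/27, 13/27, 29/54, 31/54, 35/54, 2/3, 7/9, 8/9, 1]
j=0: u_0=23/360 ∈ [0, 4/27) → index 0
j=1: u_1=53/360 ∈ [0, 4/27) → index 0
j=2: u_2=83/360 ∈ [11/54, 10/27) → index 3
j=3: u_3=113/360 ∈ [11/54, 10/27) → index 3
j=4: u_4=143/360 ∈ [10/27, 13/27) → index 4
j=5: u_5=173/360 ∈ [10/27, 13/27) → index 4
j=6: u_6=203/360 ∈ [29/54, 31/54) → index 6
j=7: u_7=233/360 ∈ [31/54, 35/54) → index 7
j=8: u_8=263/360 ∈ [2/3, 7/9) → index 9
j=9: u_9=293/360 ∈ [7/9, 8/9) → index 10
j=10: u_10=323/360 ∈ [8/9, 1) → index 11
j=11: u_11=353/360 ∈ [8/9, 1) → index 11

0 0 3 3 4 4 6 7 9 10 11 11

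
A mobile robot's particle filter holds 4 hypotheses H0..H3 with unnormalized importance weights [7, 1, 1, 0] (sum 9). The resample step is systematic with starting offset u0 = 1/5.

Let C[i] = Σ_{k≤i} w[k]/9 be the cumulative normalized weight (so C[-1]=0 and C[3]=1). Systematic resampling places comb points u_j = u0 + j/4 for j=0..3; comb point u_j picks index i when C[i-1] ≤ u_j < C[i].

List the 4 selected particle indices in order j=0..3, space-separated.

C = [7/9, 8/9, 1, 1]
j=0: u_0=1/5 ∈ [0, 7/9) → index 0
j=1: u_1=9/20 ∈ [0, 7/9) → index 0
j=2: u_2=7/10 ∈ [0, 7/9) → index 0
j=3: u_3=19/20 ∈ [8/9, 1) → index 2

0 0 0 2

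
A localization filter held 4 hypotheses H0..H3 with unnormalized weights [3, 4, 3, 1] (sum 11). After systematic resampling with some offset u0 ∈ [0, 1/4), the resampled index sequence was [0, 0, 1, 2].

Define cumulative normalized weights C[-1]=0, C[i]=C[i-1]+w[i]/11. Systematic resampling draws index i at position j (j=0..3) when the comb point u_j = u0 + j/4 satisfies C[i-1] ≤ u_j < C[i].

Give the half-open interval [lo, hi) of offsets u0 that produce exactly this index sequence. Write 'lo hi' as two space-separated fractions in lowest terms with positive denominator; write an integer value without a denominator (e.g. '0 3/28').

C = [3/11, 7/11, 10/11, 1]
j=0 picked index 0: u0 ∈ [0, 3/11)
j=1 picked index 0: u0 ∈ [-1/4, 1/44)
j=2 picked index 1: u0 ∈ [-5/22, 3/22)
j=3 picked index 2: u0 ∈ [-5/44, 7/44)
intersection: [0, 1/44)

0 1/44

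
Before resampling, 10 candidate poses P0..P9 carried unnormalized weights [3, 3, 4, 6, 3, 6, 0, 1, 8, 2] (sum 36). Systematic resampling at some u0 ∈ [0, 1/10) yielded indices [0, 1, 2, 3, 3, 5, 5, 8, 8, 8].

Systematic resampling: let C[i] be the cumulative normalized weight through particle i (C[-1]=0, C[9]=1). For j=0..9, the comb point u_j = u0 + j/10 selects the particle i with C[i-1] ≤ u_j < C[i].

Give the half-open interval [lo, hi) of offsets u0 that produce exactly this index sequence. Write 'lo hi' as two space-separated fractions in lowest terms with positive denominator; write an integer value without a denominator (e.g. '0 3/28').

C = [1/12, 1/6, 5/18, 4/9, 19/36, 25/36, 25/36, 13/18, 17/18, 1]
j=0 picked index 0: u0 ∈ [0, 1/12)
j=1 picked index 1: u0 ∈ [-1/60, 1/15)
j=2 picked index 2: u0 ∈ [-1/30, 7/90)
j=3 picked index 3: u0 ∈ [-1/45, 13/90)
j=4 picked index 3: u0 ∈ [-11/90, 2/45)
j=5 picked index 5: u0 ∈ [1/36, 7/36)
j=6 picked index 5: u0 ∈ [-13/180, 17/180)
j=7 picked index 8: u0 ∈ [1/45, 11/45)
j=8 picked index 8: u0 ∈ [-7/90, 13/90)
j=9 picked index 8: u0 ∈ [-8/45, 2/45)
intersection: [1/36, 2/45)

1/36 2/45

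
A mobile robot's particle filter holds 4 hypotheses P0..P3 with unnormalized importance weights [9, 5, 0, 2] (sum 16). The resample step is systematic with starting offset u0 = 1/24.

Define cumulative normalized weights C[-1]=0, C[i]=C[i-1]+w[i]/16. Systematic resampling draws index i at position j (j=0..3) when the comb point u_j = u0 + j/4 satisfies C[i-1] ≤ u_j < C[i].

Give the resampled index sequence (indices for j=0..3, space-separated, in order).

0 0 0 1

C = [9/16, 7/8, 7/8, 1]
j=0: u_0=1/24 ∈ [0, 9/16) → index 0
j=1: u_1=7/24 ∈ [0, 9/16) → index 0
j=2: u_2=13/24 ∈ [0, 9/16) → index 0
j=3: u_3=19/24 ∈ [9/16, 7/8) → index 1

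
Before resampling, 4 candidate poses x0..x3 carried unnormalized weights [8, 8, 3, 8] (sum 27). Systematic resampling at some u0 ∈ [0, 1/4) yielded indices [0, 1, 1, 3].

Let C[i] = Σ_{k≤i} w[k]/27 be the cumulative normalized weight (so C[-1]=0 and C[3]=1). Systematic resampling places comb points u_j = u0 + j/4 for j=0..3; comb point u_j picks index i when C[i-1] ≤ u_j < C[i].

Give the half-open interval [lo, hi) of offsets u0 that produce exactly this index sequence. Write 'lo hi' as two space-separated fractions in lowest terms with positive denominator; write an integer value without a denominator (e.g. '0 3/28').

5/108 5/54

C = [8/27, 16/27, 19/27, 1]
j=0 picked index 0: u0 ∈ [0, 8/27)
j=1 picked index 1: u0 ∈ [5/108, 37/108)
j=2 picked index 1: u0 ∈ [-11/54, 5/54)
j=3 picked index 3: u0 ∈ [-5/108, 1/4)
intersection: [5/108, 5/54)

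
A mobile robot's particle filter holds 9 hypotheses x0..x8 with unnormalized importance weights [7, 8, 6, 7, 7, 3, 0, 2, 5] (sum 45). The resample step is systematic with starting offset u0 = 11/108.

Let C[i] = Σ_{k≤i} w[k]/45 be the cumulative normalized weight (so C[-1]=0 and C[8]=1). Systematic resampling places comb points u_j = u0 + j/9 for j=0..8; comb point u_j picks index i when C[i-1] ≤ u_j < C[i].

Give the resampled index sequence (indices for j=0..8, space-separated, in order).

C = [7/45, 1/3, 7/15, 28/45, 7/9, 38/45, 38/45, 8/9, 1]
j=0: u_0=11/108 ∈ [0, 7/45) → index 0
j=1: u_1=23/108 ∈ [7/45, 1/3) → index 1
j=2: u_2=35/108 ∈ [7/45, 1/3) → index 1
j=3: u_3=47/108 ∈ [1/3, 7/15) → index 2
j=4: u_4=59/108 ∈ [7/15, 28/45) → index 3
j=5: u_5=71/108 ∈ [28/45, 7/9) → index 4
j=6: u_6=83/108 ∈ [28/45, 7/9) → index 4
j=7: u_7=95/108 ∈ [38/45, 8/9) → index 7
j=8: u_8=107/108 ∈ [8/9, 1) → index 8

0 1 1 2 3 4 4 7 8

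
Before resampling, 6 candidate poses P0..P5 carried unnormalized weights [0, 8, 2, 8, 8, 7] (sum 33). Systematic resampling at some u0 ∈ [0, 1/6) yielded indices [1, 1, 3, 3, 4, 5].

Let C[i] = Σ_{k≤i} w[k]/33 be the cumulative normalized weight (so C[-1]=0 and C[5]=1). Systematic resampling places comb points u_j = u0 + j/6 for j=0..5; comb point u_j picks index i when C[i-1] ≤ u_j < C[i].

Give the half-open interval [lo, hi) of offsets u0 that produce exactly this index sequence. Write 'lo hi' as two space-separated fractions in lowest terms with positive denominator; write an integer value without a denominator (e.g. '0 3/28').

C = [0, 8/33, 10/33, 6/11, 26/33, 1]
j=0 picked index 1: u0 ∈ [0, 8/33)
j=1 picked index 1: u0 ∈ [-1/6, 5/66)
j=2 picked index 3: u0 ∈ [-1/33, 7/33)
j=3 picked index 3: u0 ∈ [-13/66, 1/22)
j=4 picked index 4: u0 ∈ [-4/33, 4/33)
j=5 picked index 5: u0 ∈ [-1/22, 1/6)
intersection: [0, 1/22)

0 1/22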